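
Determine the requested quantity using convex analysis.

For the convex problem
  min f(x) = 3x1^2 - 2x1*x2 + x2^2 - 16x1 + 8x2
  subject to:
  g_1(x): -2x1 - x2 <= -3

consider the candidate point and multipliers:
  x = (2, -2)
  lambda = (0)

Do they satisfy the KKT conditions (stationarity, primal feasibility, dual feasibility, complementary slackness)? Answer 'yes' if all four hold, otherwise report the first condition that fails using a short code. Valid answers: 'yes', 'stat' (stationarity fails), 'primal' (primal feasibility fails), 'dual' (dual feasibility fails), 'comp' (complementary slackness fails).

Gradient of f: grad f(x) = Q x + c = (0, 0)
Constraint values g_i(x) = a_i^T x - b_i:
  g_1((2, -2)) = 1
Stationarity residual: grad f(x) + sum_i lambda_i a_i = (0, 0)
  -> stationarity OK
Primal feasibility (all g_i <= 0): FAILS
Dual feasibility (all lambda_i >= 0): OK
Complementary slackness (lambda_i * g_i(x) = 0 for all i): OK

Verdict: the first failing condition is primal_feasibility -> primal.

primal


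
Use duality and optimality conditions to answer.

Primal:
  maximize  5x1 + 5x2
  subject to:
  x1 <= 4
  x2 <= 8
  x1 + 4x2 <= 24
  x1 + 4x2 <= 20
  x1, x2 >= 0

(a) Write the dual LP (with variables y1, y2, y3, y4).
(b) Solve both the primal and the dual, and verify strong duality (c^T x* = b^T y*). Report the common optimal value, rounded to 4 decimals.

The standard primal-dual pair for 'max c^T x s.t. A x <= b, x >= 0' is:
  Dual:  min b^T y  s.t.  A^T y >= c,  y >= 0.

So the dual LP is:
  minimize  4y1 + 8y2 + 24y3 + 20y4
  subject to:
    y1 + y3 + y4 >= 5
    y2 + 4y3 + 4y4 >= 5
    y1, y2, y3, y4 >= 0

Solving the primal: x* = (4, 4).
  primal value c^T x* = 40.
Solving the dual: y* = (3.75, 0, 0, 1.25).
  dual value b^T y* = 40.
Strong duality: c^T x* = b^T y*. Confirmed.

40


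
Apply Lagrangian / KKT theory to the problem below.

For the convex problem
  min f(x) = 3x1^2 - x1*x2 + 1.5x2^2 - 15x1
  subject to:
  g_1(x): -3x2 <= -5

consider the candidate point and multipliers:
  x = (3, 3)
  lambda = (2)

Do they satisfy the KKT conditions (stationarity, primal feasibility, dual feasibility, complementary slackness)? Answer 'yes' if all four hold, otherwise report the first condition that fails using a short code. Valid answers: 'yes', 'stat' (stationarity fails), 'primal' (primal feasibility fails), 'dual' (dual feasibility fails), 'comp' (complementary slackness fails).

Gradient of f: grad f(x) = Q x + c = (0, 6)
Constraint values g_i(x) = a_i^T x - b_i:
  g_1((3, 3)) = -4
Stationarity residual: grad f(x) + sum_i lambda_i a_i = (0, 0)
  -> stationarity OK
Primal feasibility (all g_i <= 0): OK
Dual feasibility (all lambda_i >= 0): OK
Complementary slackness (lambda_i * g_i(x) = 0 for all i): FAILS

Verdict: the first failing condition is complementary_slackness -> comp.

comp


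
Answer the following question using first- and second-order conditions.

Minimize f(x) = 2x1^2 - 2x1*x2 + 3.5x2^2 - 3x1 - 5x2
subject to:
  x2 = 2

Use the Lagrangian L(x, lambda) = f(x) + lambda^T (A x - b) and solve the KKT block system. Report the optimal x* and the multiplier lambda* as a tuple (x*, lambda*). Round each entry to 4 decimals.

Form the Lagrangian:
  L(x, lambda) = (1/2) x^T Q x + c^T x + lambda^T (A x - b)
Stationarity (grad_x L = 0): Q x + c + A^T lambda = 0.
Primal feasibility: A x = b.

This gives the KKT block system:
  [ Q   A^T ] [ x     ]   [-c ]
  [ A    0  ] [ lambda ] = [ b ]

Solving the linear system:
  x*      = (1.75, 2)
  lambda* = (-5.5)
  f(x*)   = -2.125

x* = (1.75, 2), lambda* = (-5.5)


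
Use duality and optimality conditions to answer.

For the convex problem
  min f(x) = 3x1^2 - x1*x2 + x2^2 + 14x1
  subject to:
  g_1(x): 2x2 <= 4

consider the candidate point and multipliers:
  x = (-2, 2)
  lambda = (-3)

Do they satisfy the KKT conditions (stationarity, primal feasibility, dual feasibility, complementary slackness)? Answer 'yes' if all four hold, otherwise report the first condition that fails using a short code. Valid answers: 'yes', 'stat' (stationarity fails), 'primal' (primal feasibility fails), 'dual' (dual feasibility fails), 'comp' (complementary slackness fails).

Gradient of f: grad f(x) = Q x + c = (0, 6)
Constraint values g_i(x) = a_i^T x - b_i:
  g_1((-2, 2)) = 0
Stationarity residual: grad f(x) + sum_i lambda_i a_i = (0, 0)
  -> stationarity OK
Primal feasibility (all g_i <= 0): OK
Dual feasibility (all lambda_i >= 0): FAILS
Complementary slackness (lambda_i * g_i(x) = 0 for all i): OK

Verdict: the first failing condition is dual_feasibility -> dual.

dual


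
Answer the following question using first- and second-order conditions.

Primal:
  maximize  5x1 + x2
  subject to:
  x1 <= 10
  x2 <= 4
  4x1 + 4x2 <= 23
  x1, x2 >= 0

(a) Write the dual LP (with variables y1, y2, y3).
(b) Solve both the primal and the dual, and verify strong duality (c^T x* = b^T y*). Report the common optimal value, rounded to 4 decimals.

The standard primal-dual pair for 'max c^T x s.t. A x <= b, x >= 0' is:
  Dual:  min b^T y  s.t.  A^T y >= c,  y >= 0.

So the dual LP is:
  minimize  10y1 + 4y2 + 23y3
  subject to:
    y1 + 4y3 >= 5
    y2 + 4y3 >= 1
    y1, y2, y3 >= 0

Solving the primal: x* = (5.75, 0).
  primal value c^T x* = 28.75.
Solving the dual: y* = (0, 0, 1.25).
  dual value b^T y* = 28.75.
Strong duality: c^T x* = b^T y*. Confirmed.

28.75


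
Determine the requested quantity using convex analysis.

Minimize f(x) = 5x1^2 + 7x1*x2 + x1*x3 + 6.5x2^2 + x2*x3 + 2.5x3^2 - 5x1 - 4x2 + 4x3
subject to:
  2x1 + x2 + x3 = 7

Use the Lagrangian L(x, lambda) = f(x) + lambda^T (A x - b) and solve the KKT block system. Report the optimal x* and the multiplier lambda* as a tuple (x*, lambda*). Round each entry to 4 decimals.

Form the Lagrangian:
  L(x, lambda) = (1/2) x^T Q x + c^T x + lambda^T (A x - b)
Stationarity (grad_x L = 0): Q x + c + A^T lambda = 0.
Primal feasibility: A x = b.

This gives the KKT block system:
  [ Q   A^T ] [ x     ]   [-c ]
  [ A    0  ] [ lambda ] = [ b ]

Solving the linear system:
  x*      = (3.2364, -0.5818, 1.1091)
  lambda* = (-12.2)
  f(x*)   = 37.9909

x* = (3.2364, -0.5818, 1.1091), lambda* = (-12.2)


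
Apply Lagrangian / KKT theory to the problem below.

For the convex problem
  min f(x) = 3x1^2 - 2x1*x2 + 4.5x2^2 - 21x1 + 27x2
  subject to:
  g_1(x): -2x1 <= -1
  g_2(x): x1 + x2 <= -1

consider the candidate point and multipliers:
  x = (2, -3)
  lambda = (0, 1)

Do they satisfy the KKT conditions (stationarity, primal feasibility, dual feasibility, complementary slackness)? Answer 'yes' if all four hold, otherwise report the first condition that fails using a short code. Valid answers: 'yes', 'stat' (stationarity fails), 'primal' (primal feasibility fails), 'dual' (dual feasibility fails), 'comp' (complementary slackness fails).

Gradient of f: grad f(x) = Q x + c = (-3, -4)
Constraint values g_i(x) = a_i^T x - b_i:
  g_1((2, -3)) = -3
  g_2((2, -3)) = 0
Stationarity residual: grad f(x) + sum_i lambda_i a_i = (-2, -3)
  -> stationarity FAILS
Primal feasibility (all g_i <= 0): OK
Dual feasibility (all lambda_i >= 0): OK
Complementary slackness (lambda_i * g_i(x) = 0 for all i): OK

Verdict: the first failing condition is stationarity -> stat.

stat


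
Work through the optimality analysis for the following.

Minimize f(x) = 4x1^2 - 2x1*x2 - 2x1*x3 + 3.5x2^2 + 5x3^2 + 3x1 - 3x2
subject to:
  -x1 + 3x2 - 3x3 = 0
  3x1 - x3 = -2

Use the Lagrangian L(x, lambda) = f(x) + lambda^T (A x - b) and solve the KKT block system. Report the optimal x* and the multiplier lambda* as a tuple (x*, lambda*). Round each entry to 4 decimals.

Form the Lagrangian:
  L(x, lambda) = (1/2) x^T Q x + c^T x + lambda^T (A x - b)
Stationarity (grad_x L = 0): Q x + c + A^T lambda = 0.
Primal feasibility: A x = b.

This gives the KKT block system:
  [ Q   A^T ] [ x     ]   [-c ]
  [ A    0  ] [ lambda ] = [ b ]

Solving the linear system:
  x*      = (-0.6093, -0.031, 0.1721)
  lambda* = (0.6662, 0.9409)
  f(x*)   = 0.0735

x* = (-0.6093, -0.031, 0.1721), lambda* = (0.6662, 0.9409)


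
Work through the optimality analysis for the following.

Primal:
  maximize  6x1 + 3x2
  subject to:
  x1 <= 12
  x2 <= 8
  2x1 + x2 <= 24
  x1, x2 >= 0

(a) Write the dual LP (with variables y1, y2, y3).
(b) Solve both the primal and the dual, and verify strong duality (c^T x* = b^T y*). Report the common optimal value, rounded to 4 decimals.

The standard primal-dual pair for 'max c^T x s.t. A x <= b, x >= 0' is:
  Dual:  min b^T y  s.t.  A^T y >= c,  y >= 0.

So the dual LP is:
  minimize  12y1 + 8y2 + 24y3
  subject to:
    y1 + 2y3 >= 6
    y2 + y3 >= 3
    y1, y2, y3 >= 0

Solving the primal: x* = (12, 0).
  primal value c^T x* = 72.
Solving the dual: y* = (0, 0, 3).
  dual value b^T y* = 72.
Strong duality: c^T x* = b^T y*. Confirmed.

72


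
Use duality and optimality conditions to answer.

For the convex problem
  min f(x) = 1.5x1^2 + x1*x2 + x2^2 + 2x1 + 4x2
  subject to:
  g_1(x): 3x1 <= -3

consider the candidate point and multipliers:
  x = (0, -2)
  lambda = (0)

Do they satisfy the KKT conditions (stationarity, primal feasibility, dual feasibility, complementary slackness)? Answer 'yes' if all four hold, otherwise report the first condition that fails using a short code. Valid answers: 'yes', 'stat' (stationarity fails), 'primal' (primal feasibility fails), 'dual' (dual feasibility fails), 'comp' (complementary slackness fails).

Gradient of f: grad f(x) = Q x + c = (0, 0)
Constraint values g_i(x) = a_i^T x - b_i:
  g_1((0, -2)) = 3
Stationarity residual: grad f(x) + sum_i lambda_i a_i = (0, 0)
  -> stationarity OK
Primal feasibility (all g_i <= 0): FAILS
Dual feasibility (all lambda_i >= 0): OK
Complementary slackness (lambda_i * g_i(x) = 0 for all i): OK

Verdict: the first failing condition is primal_feasibility -> primal.

primal


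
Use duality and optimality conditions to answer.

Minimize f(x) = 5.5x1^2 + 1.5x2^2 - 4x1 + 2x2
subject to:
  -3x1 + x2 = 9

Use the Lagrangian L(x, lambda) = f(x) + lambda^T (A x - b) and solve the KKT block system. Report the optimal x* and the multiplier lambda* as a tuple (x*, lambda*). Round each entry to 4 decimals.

Form the Lagrangian:
  L(x, lambda) = (1/2) x^T Q x + c^T x + lambda^T (A x - b)
Stationarity (grad_x L = 0): Q x + c + A^T lambda = 0.
Primal feasibility: A x = b.

This gives the KKT block system:
  [ Q   A^T ] [ x     ]   [-c ]
  [ A    0  ] [ lambda ] = [ b ]

Solving the linear system:
  x*      = (-2.1842, 2.4474)
  lambda* = (-9.3421)
  f(x*)   = 48.8553

x* = (-2.1842, 2.4474), lambda* = (-9.3421)


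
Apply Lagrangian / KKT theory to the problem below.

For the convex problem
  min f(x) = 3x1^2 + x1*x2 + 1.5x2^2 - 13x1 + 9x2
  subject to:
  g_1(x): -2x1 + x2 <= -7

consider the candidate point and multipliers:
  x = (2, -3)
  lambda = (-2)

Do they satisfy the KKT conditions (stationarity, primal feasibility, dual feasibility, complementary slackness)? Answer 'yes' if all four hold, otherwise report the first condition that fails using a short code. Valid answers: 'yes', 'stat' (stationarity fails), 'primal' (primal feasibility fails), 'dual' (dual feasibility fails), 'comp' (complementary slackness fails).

Gradient of f: grad f(x) = Q x + c = (-4, 2)
Constraint values g_i(x) = a_i^T x - b_i:
  g_1((2, -3)) = 0
Stationarity residual: grad f(x) + sum_i lambda_i a_i = (0, 0)
  -> stationarity OK
Primal feasibility (all g_i <= 0): OK
Dual feasibility (all lambda_i >= 0): FAILS
Complementary slackness (lambda_i * g_i(x) = 0 for all i): OK

Verdict: the first failing condition is dual_feasibility -> dual.

dual


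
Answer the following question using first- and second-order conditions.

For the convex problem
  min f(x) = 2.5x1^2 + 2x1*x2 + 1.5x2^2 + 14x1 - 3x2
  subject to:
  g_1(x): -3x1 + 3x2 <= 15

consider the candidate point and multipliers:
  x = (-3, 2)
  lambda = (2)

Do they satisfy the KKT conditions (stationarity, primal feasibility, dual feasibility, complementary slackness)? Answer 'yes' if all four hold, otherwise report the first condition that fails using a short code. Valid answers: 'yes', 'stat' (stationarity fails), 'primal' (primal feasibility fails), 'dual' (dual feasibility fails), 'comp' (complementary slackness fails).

Gradient of f: grad f(x) = Q x + c = (3, -3)
Constraint values g_i(x) = a_i^T x - b_i:
  g_1((-3, 2)) = 0
Stationarity residual: grad f(x) + sum_i lambda_i a_i = (-3, 3)
  -> stationarity FAILS
Primal feasibility (all g_i <= 0): OK
Dual feasibility (all lambda_i >= 0): OK
Complementary slackness (lambda_i * g_i(x) = 0 for all i): OK

Verdict: the first failing condition is stationarity -> stat.

stat


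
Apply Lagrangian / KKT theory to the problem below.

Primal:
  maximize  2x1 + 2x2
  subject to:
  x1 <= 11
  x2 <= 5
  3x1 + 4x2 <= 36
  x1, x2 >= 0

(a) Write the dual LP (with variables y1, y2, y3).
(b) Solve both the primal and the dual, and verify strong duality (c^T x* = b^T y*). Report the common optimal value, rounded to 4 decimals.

The standard primal-dual pair for 'max c^T x s.t. A x <= b, x >= 0' is:
  Dual:  min b^T y  s.t.  A^T y >= c,  y >= 0.

So the dual LP is:
  minimize  11y1 + 5y2 + 36y3
  subject to:
    y1 + 3y3 >= 2
    y2 + 4y3 >= 2
    y1, y2, y3 >= 0

Solving the primal: x* = (11, 0.75).
  primal value c^T x* = 23.5.
Solving the dual: y* = (0.5, 0, 0.5).
  dual value b^T y* = 23.5.
Strong duality: c^T x* = b^T y*. Confirmed.

23.5


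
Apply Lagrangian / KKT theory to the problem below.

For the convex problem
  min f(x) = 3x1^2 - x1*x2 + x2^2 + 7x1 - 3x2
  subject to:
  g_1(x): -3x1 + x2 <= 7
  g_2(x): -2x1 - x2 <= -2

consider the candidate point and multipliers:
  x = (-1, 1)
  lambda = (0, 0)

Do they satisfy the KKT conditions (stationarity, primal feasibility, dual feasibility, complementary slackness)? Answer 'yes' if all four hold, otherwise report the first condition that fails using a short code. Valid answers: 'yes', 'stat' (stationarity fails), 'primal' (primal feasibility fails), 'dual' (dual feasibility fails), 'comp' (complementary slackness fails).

Gradient of f: grad f(x) = Q x + c = (0, 0)
Constraint values g_i(x) = a_i^T x - b_i:
  g_1((-1, 1)) = -3
  g_2((-1, 1)) = 3
Stationarity residual: grad f(x) + sum_i lambda_i a_i = (0, 0)
  -> stationarity OK
Primal feasibility (all g_i <= 0): FAILS
Dual feasibility (all lambda_i >= 0): OK
Complementary slackness (lambda_i * g_i(x) = 0 for all i): OK

Verdict: the first failing condition is primal_feasibility -> primal.

primal


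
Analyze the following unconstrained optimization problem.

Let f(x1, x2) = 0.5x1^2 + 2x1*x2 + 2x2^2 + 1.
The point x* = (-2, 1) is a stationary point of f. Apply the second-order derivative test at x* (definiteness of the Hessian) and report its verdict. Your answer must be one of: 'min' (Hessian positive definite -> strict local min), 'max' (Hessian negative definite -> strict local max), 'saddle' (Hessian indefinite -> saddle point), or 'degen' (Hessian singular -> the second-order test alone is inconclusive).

Compute the Hessian H = grad^2 f:
  H = [[1, 2], [2, 4]]
Verify stationarity: grad f(x*) = H x* + g = (0, 0).
Eigenvalues of H: 0, 5.
H has a zero eigenvalue (singular; positive semidefinite but not definite), so H is neither positive definite, negative definite, nor indefinite. The second-order test alone is inconclusive -> degen.
(Indeed, f is constant along the null direction of H through x*, so x* is not a strict local extremum.)

degen


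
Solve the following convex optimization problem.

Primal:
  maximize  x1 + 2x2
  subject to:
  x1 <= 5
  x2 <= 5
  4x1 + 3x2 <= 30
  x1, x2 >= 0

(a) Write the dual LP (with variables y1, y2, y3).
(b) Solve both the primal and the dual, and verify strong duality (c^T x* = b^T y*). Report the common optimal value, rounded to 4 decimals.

The standard primal-dual pair for 'max c^T x s.t. A x <= b, x >= 0' is:
  Dual:  min b^T y  s.t.  A^T y >= c,  y >= 0.

So the dual LP is:
  minimize  5y1 + 5y2 + 30y3
  subject to:
    y1 + 4y3 >= 1
    y2 + 3y3 >= 2
    y1, y2, y3 >= 0

Solving the primal: x* = (3.75, 5).
  primal value c^T x* = 13.75.
Solving the dual: y* = (0, 1.25, 0.25).
  dual value b^T y* = 13.75.
Strong duality: c^T x* = b^T y*. Confirmed.

13.75


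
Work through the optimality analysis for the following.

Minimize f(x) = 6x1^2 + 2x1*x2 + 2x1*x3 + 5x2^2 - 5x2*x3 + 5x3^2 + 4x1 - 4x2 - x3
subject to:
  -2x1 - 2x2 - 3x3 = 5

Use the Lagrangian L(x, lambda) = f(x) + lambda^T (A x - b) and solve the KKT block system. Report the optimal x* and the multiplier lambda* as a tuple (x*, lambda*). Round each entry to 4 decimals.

Form the Lagrangian:
  L(x, lambda) = (1/2) x^T Q x + c^T x + lambda^T (A x - b)
Stationarity (grad_x L = 0): Q x + c + A^T lambda = 0.
Primal feasibility: A x = b.

This gives the KKT block system:
  [ Q   A^T ] [ x     ]   [-c ]
  [ A    0  ] [ lambda ] = [ b ]

Solving the linear system:
  x*      = (-0.5769, -0.5324, -0.9271)
  lambda* = (-2.9211)
  f(x*)   = 7.6771

x* = (-0.5769, -0.5324, -0.9271), lambda* = (-2.9211)


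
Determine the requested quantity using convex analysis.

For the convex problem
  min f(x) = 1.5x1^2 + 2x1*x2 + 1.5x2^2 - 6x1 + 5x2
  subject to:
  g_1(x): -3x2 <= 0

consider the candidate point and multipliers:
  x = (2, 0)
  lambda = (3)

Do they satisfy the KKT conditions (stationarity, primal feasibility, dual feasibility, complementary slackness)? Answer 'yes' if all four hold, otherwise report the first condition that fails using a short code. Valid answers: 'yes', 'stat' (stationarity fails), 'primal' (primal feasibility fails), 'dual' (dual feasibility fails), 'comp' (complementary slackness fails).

Gradient of f: grad f(x) = Q x + c = (0, 9)
Constraint values g_i(x) = a_i^T x - b_i:
  g_1((2, 0)) = 0
Stationarity residual: grad f(x) + sum_i lambda_i a_i = (0, 0)
  -> stationarity OK
Primal feasibility (all g_i <= 0): OK
Dual feasibility (all lambda_i >= 0): OK
Complementary slackness (lambda_i * g_i(x) = 0 for all i): OK

Verdict: yes, KKT holds.

yes


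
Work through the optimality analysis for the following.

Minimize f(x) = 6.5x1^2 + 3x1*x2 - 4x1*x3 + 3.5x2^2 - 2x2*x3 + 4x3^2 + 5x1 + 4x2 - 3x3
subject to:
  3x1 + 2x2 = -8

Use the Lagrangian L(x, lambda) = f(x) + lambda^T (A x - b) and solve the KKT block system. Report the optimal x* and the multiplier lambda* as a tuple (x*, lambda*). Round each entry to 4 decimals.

Form the Lagrangian:
  L(x, lambda) = (1/2) x^T Q x + c^T x + lambda^T (A x - b)
Stationarity (grad_x L = 0): Q x + c + A^T lambda = 0.
Primal feasibility: A x = b.

This gives the KKT block system:
  [ Q   A^T ] [ x     ]   [-c ]
  [ A    0  ] [ lambda ] = [ b ]

Solving the linear system:
  x*      = (-1.5096, -1.7357, -0.8137)
  lambda* = (5.5255)
  f(x*)   = 16.0772

x* = (-1.5096, -1.7357, -0.8137), lambda* = (5.5255)


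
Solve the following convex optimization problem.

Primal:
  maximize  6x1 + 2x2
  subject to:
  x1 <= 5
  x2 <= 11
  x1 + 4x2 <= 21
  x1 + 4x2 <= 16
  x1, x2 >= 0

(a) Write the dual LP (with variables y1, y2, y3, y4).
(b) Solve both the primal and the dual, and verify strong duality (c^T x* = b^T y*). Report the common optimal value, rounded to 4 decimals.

The standard primal-dual pair for 'max c^T x s.t. A x <= b, x >= 0' is:
  Dual:  min b^T y  s.t.  A^T y >= c,  y >= 0.

So the dual LP is:
  minimize  5y1 + 11y2 + 21y3 + 16y4
  subject to:
    y1 + y3 + y4 >= 6
    y2 + 4y3 + 4y4 >= 2
    y1, y2, y3, y4 >= 0

Solving the primal: x* = (5, 2.75).
  primal value c^T x* = 35.5.
Solving the dual: y* = (5.5, 0, 0, 0.5).
  dual value b^T y* = 35.5.
Strong duality: c^T x* = b^T y*. Confirmed.

35.5


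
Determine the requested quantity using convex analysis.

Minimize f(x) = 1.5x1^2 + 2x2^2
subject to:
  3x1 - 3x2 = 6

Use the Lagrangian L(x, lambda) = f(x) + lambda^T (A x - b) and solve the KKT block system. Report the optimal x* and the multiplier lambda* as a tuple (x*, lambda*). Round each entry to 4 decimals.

Form the Lagrangian:
  L(x, lambda) = (1/2) x^T Q x + c^T x + lambda^T (A x - b)
Stationarity (grad_x L = 0): Q x + c + A^T lambda = 0.
Primal feasibility: A x = b.

This gives the KKT block system:
  [ Q   A^T ] [ x     ]   [-c ]
  [ A    0  ] [ lambda ] = [ b ]

Solving the linear system:
  x*      = (1.1429, -0.8571)
  lambda* = (-1.1429)
  f(x*)   = 3.4286

x* = (1.1429, -0.8571), lambda* = (-1.1429)


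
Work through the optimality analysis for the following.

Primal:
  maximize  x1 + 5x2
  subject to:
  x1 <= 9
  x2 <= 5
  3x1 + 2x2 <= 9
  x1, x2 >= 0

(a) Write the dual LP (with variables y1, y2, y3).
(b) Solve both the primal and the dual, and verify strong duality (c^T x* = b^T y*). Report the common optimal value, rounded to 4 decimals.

The standard primal-dual pair for 'max c^T x s.t. A x <= b, x >= 0' is:
  Dual:  min b^T y  s.t.  A^T y >= c,  y >= 0.

So the dual LP is:
  minimize  9y1 + 5y2 + 9y3
  subject to:
    y1 + 3y3 >= 1
    y2 + 2y3 >= 5
    y1, y2, y3 >= 0

Solving the primal: x* = (0, 4.5).
  primal value c^T x* = 22.5.
Solving the dual: y* = (0, 0, 2.5).
  dual value b^T y* = 22.5.
Strong duality: c^T x* = b^T y*. Confirmed.

22.5


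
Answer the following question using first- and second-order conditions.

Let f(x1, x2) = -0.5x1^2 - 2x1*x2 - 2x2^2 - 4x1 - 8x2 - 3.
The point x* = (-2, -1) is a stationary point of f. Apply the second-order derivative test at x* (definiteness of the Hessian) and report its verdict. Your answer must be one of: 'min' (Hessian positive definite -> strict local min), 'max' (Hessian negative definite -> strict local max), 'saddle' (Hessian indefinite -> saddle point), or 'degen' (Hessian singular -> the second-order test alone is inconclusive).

Compute the Hessian H = grad^2 f:
  H = [[-1, -2], [-2, -4]]
Verify stationarity: grad f(x*) = H x* + g = (0, 0).
Eigenvalues of H: -5, 0.
H has a zero eigenvalue (singular; negative semidefinite but not definite), so H is neither positive definite, negative definite, nor indefinite. The second-order test alone is inconclusive -> degen.
(Indeed, f is constant along the null direction of H through x*, so x* is not a strict local extremum.)

degen


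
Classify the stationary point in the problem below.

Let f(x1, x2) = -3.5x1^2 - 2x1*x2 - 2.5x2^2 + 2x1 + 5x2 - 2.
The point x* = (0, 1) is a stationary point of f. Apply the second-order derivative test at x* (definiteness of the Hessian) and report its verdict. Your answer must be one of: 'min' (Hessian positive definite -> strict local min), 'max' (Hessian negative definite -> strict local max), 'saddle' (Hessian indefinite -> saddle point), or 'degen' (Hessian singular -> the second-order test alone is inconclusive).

Compute the Hessian H = grad^2 f:
  H = [[-7, -2], [-2, -5]]
Verify stationarity: grad f(x*) = H x* + g = (0, 0).
Eigenvalues of H: -8.2361, -3.7639.
Both eigenvalues < 0, so H is negative definite -> x* is a strict local max.

max


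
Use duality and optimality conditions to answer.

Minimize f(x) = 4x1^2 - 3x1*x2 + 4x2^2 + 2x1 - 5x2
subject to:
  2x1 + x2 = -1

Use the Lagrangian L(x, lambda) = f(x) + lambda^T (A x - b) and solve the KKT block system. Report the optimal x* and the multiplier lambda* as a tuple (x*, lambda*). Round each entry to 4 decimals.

Form the Lagrangian:
  L(x, lambda) = (1/2) x^T Q x + c^T x + lambda^T (A x - b)
Stationarity (grad_x L = 0): Q x + c + A^T lambda = 0.
Primal feasibility: A x = b.

This gives the KKT block system:
  [ Q   A^T ] [ x     ]   [-c ]
  [ A    0  ] [ lambda ] = [ b ]

Solving the linear system:
  x*      = (-0.5962, 0.1923)
  lambda* = (1.6731)
  f(x*)   = -0.2404

x* = (-0.5962, 0.1923), lambda* = (1.6731)


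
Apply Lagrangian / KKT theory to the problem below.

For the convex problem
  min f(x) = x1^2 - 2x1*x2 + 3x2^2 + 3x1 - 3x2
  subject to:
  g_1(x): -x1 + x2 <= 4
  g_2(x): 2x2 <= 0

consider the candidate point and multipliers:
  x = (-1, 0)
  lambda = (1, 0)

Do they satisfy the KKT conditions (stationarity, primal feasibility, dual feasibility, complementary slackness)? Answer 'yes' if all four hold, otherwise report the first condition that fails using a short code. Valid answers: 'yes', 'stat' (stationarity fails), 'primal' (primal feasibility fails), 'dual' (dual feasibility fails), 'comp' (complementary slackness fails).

Gradient of f: grad f(x) = Q x + c = (1, -1)
Constraint values g_i(x) = a_i^T x - b_i:
  g_1((-1, 0)) = -3
  g_2((-1, 0)) = 0
Stationarity residual: grad f(x) + sum_i lambda_i a_i = (0, 0)
  -> stationarity OK
Primal feasibility (all g_i <= 0): OK
Dual feasibility (all lambda_i >= 0): OK
Complementary slackness (lambda_i * g_i(x) = 0 for all i): FAILS

Verdict: the first failing condition is complementary_slackness -> comp.

comp


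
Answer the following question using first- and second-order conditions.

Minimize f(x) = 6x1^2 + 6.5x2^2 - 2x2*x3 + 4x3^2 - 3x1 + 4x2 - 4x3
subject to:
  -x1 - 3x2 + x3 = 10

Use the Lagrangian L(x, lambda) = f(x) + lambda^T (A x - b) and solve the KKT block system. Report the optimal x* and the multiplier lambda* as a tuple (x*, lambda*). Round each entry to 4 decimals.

Form the Lagrangian:
  L(x, lambda) = (1/2) x^T Q x + c^T x + lambda^T (A x - b)
Stationarity (grad_x L = 0): Q x + c + A^T lambda = 0.
Primal feasibility: A x = b.

This gives the KKT block system:
  [ Q   A^T ] [ x     ]   [-c ]
  [ A    0  ] [ lambda ] = [ b ]

Solving the linear system:
  x*      = (-0.6814, -2.6988, 1.2223)
  lambda* = (-11.1762)
  f(x*)   = 49.061

x* = (-0.6814, -2.6988, 1.2223), lambda* = (-11.1762)


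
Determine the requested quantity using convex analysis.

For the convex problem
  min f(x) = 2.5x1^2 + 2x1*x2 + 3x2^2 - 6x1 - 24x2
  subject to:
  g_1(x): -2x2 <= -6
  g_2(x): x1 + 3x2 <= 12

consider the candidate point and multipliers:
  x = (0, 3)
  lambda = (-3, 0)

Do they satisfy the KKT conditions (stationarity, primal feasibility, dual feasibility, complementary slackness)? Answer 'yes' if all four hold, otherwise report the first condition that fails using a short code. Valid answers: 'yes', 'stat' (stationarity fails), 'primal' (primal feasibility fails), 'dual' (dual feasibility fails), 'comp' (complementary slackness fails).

Gradient of f: grad f(x) = Q x + c = (0, -6)
Constraint values g_i(x) = a_i^T x - b_i:
  g_1((0, 3)) = 0
  g_2((0, 3)) = -3
Stationarity residual: grad f(x) + sum_i lambda_i a_i = (0, 0)
  -> stationarity OK
Primal feasibility (all g_i <= 0): OK
Dual feasibility (all lambda_i >= 0): FAILS
Complementary slackness (lambda_i * g_i(x) = 0 for all i): OK

Verdict: the first failing condition is dual_feasibility -> dual.

dual


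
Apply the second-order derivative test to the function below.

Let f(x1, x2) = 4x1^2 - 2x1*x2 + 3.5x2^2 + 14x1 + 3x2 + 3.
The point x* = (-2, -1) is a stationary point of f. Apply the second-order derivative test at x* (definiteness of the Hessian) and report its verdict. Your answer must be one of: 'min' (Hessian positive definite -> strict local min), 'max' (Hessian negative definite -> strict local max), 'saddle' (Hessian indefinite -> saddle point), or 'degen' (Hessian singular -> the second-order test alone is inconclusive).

Compute the Hessian H = grad^2 f:
  H = [[8, -2], [-2, 7]]
Verify stationarity: grad f(x*) = H x* + g = (0, 0).
Eigenvalues of H: 5.4384, 9.5616.
Both eigenvalues > 0, so H is positive definite -> x* is a strict local min.

min


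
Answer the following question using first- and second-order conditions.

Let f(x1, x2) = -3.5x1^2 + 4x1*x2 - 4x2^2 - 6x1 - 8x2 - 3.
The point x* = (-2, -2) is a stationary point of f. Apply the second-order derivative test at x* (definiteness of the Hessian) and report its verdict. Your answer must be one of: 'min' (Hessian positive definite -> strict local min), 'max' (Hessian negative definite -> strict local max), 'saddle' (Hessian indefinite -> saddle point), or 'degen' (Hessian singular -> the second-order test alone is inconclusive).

Compute the Hessian H = grad^2 f:
  H = [[-7, 4], [4, -8]]
Verify stationarity: grad f(x*) = H x* + g = (0, 0).
Eigenvalues of H: -11.5311, -3.4689.
Both eigenvalues < 0, so H is negative definite -> x* is a strict local max.

max


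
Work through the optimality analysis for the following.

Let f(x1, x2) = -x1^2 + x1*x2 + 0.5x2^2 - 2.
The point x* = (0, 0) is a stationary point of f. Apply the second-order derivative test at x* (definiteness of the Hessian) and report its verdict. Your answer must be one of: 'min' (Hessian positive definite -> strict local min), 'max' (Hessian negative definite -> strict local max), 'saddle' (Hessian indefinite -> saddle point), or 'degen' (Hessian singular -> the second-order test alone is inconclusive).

Compute the Hessian H = grad^2 f:
  H = [[-2, 1], [1, 1]]
Verify stationarity: grad f(x*) = H x* + g = (0, 0).
Eigenvalues of H: -2.3028, 1.3028.
Eigenvalues have mixed signs, so H is indefinite -> x* is a saddle point.

saddle


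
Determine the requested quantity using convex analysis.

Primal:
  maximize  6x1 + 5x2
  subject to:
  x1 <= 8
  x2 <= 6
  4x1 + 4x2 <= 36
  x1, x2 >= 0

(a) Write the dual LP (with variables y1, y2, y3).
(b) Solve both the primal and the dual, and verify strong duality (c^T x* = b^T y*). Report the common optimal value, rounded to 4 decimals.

The standard primal-dual pair for 'max c^T x s.t. A x <= b, x >= 0' is:
  Dual:  min b^T y  s.t.  A^T y >= c,  y >= 0.

So the dual LP is:
  minimize  8y1 + 6y2 + 36y3
  subject to:
    y1 + 4y3 >= 6
    y2 + 4y3 >= 5
    y1, y2, y3 >= 0

Solving the primal: x* = (8, 1).
  primal value c^T x* = 53.
Solving the dual: y* = (1, 0, 1.25).
  dual value b^T y* = 53.
Strong duality: c^T x* = b^T y*. Confirmed.

53


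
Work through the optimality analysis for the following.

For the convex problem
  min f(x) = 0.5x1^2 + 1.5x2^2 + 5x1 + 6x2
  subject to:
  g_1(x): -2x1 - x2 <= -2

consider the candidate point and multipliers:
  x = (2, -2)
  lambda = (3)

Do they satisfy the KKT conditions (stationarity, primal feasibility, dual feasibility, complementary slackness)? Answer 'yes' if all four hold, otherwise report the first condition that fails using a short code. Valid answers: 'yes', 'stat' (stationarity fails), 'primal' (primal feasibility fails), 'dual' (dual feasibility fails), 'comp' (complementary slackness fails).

Gradient of f: grad f(x) = Q x + c = (7, 0)
Constraint values g_i(x) = a_i^T x - b_i:
  g_1((2, -2)) = 0
Stationarity residual: grad f(x) + sum_i lambda_i a_i = (1, -3)
  -> stationarity FAILS
Primal feasibility (all g_i <= 0): OK
Dual feasibility (all lambda_i >= 0): OK
Complementary slackness (lambda_i * g_i(x) = 0 for all i): OK

Verdict: the first failing condition is stationarity -> stat.

stat


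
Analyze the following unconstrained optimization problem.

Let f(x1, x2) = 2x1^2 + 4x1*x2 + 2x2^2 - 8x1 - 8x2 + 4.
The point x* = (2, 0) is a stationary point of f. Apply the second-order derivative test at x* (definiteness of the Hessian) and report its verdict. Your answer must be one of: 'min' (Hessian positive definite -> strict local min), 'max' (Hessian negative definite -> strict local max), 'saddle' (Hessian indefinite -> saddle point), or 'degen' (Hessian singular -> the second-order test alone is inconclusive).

Compute the Hessian H = grad^2 f:
  H = [[4, 4], [4, 4]]
Verify stationarity: grad f(x*) = H x* + g = (0, 0).
Eigenvalues of H: 0, 8.
H has a zero eigenvalue (singular; positive semidefinite but not definite), so H is neither positive definite, negative definite, nor indefinite. The second-order test alone is inconclusive -> degen.
(Indeed, f is constant along the null direction of H through x*, so x* is not a strict local extremum.)

degen


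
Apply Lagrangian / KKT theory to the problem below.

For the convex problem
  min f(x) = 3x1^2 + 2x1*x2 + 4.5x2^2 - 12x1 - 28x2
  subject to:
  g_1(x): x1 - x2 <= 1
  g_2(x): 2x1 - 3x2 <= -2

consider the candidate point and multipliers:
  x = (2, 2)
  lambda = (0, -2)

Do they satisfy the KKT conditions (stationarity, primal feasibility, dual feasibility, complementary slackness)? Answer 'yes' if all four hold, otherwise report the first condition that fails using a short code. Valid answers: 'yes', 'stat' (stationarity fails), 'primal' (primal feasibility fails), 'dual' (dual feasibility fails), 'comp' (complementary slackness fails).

Gradient of f: grad f(x) = Q x + c = (4, -6)
Constraint values g_i(x) = a_i^T x - b_i:
  g_1((2, 2)) = -1
  g_2((2, 2)) = 0
Stationarity residual: grad f(x) + sum_i lambda_i a_i = (0, 0)
  -> stationarity OK
Primal feasibility (all g_i <= 0): OK
Dual feasibility (all lambda_i >= 0): FAILS
Complementary slackness (lambda_i * g_i(x) = 0 for all i): OK

Verdict: the first failing condition is dual_feasibility -> dual.

dual


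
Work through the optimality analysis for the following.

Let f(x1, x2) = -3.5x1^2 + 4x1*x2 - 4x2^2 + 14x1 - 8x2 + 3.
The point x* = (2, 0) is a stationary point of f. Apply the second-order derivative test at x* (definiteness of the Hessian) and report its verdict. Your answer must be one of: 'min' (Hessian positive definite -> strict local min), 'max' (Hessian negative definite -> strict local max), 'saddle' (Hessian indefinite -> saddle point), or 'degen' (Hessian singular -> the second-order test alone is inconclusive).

Compute the Hessian H = grad^2 f:
  H = [[-7, 4], [4, -8]]
Verify stationarity: grad f(x*) = H x* + g = (0, 0).
Eigenvalues of H: -11.5311, -3.4689.
Both eigenvalues < 0, so H is negative definite -> x* is a strict local max.

max


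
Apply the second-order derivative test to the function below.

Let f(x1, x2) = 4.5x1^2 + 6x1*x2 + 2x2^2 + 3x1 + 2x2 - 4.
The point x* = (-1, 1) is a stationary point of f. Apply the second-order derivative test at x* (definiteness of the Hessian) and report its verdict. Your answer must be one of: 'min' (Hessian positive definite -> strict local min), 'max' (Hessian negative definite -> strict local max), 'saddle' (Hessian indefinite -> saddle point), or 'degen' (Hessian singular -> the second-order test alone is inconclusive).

Compute the Hessian H = grad^2 f:
  H = [[9, 6], [6, 4]]
Verify stationarity: grad f(x*) = H x* + g = (0, 0).
Eigenvalues of H: 0, 13.
H has a zero eigenvalue (singular; positive semidefinite but not definite), so H is neither positive definite, negative definite, nor indefinite. The second-order test alone is inconclusive -> degen.
(Indeed, f is constant along the null direction of H through x*, so x* is not a strict local extremum.)

degen


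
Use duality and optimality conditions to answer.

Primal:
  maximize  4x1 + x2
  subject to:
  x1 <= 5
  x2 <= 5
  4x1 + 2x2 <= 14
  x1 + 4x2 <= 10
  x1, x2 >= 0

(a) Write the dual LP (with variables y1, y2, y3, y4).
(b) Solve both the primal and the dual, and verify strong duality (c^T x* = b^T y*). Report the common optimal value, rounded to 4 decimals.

The standard primal-dual pair for 'max c^T x s.t. A x <= b, x >= 0' is:
  Dual:  min b^T y  s.t.  A^T y >= c,  y >= 0.

So the dual LP is:
  minimize  5y1 + 5y2 + 14y3 + 10y4
  subject to:
    y1 + 4y3 + y4 >= 4
    y2 + 2y3 + 4y4 >= 1
    y1, y2, y3, y4 >= 0

Solving the primal: x* = (3.5, 0).
  primal value c^T x* = 14.
Solving the dual: y* = (0, 0, 1, 0).
  dual value b^T y* = 14.
Strong duality: c^T x* = b^T y*. Confirmed.

14


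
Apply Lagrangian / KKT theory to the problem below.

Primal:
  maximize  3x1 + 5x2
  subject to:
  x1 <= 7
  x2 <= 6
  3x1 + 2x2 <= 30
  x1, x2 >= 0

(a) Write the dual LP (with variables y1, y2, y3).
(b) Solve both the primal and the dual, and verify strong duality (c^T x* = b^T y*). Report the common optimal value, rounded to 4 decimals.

The standard primal-dual pair for 'max c^T x s.t. A x <= b, x >= 0' is:
  Dual:  min b^T y  s.t.  A^T y >= c,  y >= 0.

So the dual LP is:
  minimize  7y1 + 6y2 + 30y3
  subject to:
    y1 + 3y3 >= 3
    y2 + 2y3 >= 5
    y1, y2, y3 >= 0

Solving the primal: x* = (6, 6).
  primal value c^T x* = 48.
Solving the dual: y* = (0, 3, 1).
  dual value b^T y* = 48.
Strong duality: c^T x* = b^T y*. Confirmed.

48


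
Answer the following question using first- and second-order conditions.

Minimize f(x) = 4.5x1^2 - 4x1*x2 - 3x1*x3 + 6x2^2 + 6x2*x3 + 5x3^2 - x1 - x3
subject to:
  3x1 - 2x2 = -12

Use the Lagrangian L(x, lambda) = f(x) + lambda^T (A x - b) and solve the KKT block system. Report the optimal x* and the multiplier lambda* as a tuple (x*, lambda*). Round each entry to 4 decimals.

Form the Lagrangian:
  L(x, lambda) = (1/2) x^T Q x + c^T x + lambda^T (A x - b)
Stationarity (grad_x L = 0): Q x + c + A^T lambda = 0.
Primal feasibility: A x = b.

This gives the KKT block system:
  [ Q   A^T ] [ x     ]   [-c ]
  [ A    0  ] [ lambda ] = [ b ]

Solving the linear system:
  x*      = (-3.0392, 1.4412, -1.6765)
  lambda* = (9.6961)
  f(x*)   = 60.5343

x* = (-3.0392, 1.4412, -1.6765), lambda* = (9.6961)


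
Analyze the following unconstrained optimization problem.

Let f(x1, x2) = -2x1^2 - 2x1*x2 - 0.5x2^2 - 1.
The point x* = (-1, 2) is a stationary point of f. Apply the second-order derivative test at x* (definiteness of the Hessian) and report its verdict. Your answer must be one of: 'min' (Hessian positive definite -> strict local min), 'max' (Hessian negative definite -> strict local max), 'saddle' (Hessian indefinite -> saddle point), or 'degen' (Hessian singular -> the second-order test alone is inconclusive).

Compute the Hessian H = grad^2 f:
  H = [[-4, -2], [-2, -1]]
Verify stationarity: grad f(x*) = H x* + g = (0, 0).
Eigenvalues of H: -5, 0.
H has a zero eigenvalue (singular; negative semidefinite but not definite), so H is neither positive definite, negative definite, nor indefinite. The second-order test alone is inconclusive -> degen.
(Indeed, f is constant along the null direction of H through x*, so x* is not a strict local extremum.)

degen


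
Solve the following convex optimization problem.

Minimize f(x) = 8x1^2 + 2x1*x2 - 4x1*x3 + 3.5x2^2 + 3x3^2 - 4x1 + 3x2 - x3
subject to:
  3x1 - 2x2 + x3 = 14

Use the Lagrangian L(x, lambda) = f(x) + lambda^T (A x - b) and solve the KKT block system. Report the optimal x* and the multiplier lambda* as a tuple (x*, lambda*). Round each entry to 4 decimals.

Form the Lagrangian:
  L(x, lambda) = (1/2) x^T Q x + c^T x + lambda^T (A x - b)
Stationarity (grad_x L = 0): Q x + c + A^T lambda = 0.
Primal feasibility: A x = b.

This gives the KKT block system:
  [ Q   A^T ] [ x     ]   [-c ]
  [ A    0  ] [ lambda ] = [ b ]

Solving the linear system:
  x*      = (2.1574, -2.5287, 2.4704)
  lambda* = (-5.193)
  f(x*)   = 27.0083

x* = (2.1574, -2.5287, 2.4704), lambda* = (-5.193)


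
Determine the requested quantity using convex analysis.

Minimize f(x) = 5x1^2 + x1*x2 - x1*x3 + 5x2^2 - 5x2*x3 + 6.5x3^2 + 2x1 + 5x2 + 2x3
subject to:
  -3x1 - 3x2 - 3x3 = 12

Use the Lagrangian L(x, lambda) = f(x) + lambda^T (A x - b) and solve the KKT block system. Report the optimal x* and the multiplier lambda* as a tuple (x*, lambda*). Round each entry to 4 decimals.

Form the Lagrangian:
  L(x, lambda) = (1/2) x^T Q x + c^T x + lambda^T (A x - b)
Stationarity (grad_x L = 0): Q x + c + A^T lambda = 0.
Primal feasibility: A x = b.

This gives the KKT block system:
  [ Q   A^T ] [ x     ]   [-c ]
  [ A    0  ] [ lambda ] = [ b ]

Solving the linear system:
  x*      = (-0.8188, -1.7765, -1.4047)
  lambda* = (-2.1867)
  f(x*)   = 6.4553

x* = (-0.8188, -1.7765, -1.4047), lambda* = (-2.1867)


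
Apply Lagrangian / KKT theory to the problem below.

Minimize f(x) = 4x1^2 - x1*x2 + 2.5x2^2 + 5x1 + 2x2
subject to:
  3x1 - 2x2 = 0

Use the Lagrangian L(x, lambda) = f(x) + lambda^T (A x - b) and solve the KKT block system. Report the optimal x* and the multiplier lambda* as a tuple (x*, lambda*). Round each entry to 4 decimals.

Form the Lagrangian:
  L(x, lambda) = (1/2) x^T Q x + c^T x + lambda^T (A x - b)
Stationarity (grad_x L = 0): Q x + c + A^T lambda = 0.
Primal feasibility: A x = b.

This gives the KKT block system:
  [ Q   A^T ] [ x     ]   [-c ]
  [ A    0  ] [ lambda ] = [ b ]

Solving the linear system:
  x*      = (-0.4923, -0.7385)
  lambda* = (-0.6)
  f(x*)   = -1.9692

x* = (-0.4923, -0.7385), lambda* = (-0.6)


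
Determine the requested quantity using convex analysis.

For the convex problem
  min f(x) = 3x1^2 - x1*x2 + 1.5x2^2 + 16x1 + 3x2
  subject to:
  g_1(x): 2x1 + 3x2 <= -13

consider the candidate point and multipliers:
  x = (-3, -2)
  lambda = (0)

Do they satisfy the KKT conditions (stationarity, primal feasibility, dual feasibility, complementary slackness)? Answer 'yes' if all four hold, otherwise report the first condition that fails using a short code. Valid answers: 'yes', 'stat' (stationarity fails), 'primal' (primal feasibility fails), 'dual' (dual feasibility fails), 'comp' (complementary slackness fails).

Gradient of f: grad f(x) = Q x + c = (0, 0)
Constraint values g_i(x) = a_i^T x - b_i:
  g_1((-3, -2)) = 1
Stationarity residual: grad f(x) + sum_i lambda_i a_i = (0, 0)
  -> stationarity OK
Primal feasibility (all g_i <= 0): FAILS
Dual feasibility (all lambda_i >= 0): OK
Complementary slackness (lambda_i * g_i(x) = 0 for all i): OK

Verdict: the first failing condition is primal_feasibility -> primal.

primal
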